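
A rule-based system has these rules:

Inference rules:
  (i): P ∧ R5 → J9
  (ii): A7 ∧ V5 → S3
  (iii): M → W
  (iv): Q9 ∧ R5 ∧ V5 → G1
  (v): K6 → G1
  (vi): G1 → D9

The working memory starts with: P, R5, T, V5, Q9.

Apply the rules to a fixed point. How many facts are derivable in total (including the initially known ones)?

8

Round 1: (i) [P ∧ R5 → J9]; (iv) [Q9 ∧ R5 ∧ V5 → G1]. Adds J9, G1.
Round 2: (vi) [G1 → D9]. Adds D9.
Closure: {D9, G1, J9, P, Q9, R5, T, V5} — 8 facts.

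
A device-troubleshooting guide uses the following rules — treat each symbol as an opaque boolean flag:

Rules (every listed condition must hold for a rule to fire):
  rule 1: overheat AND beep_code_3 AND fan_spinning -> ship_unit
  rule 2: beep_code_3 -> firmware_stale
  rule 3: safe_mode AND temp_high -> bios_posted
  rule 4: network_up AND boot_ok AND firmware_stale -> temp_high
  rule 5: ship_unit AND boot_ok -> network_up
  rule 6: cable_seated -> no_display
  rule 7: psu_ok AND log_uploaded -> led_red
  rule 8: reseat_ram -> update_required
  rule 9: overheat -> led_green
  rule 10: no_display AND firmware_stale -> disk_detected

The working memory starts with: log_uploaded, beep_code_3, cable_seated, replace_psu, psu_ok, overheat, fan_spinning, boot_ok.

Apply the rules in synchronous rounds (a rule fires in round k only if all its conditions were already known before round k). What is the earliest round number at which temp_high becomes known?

3

Round 1: rule 1 [overheat AND beep_code_3 AND fan_spinning -> ship_unit]; rule 2 [beep_code_3 -> firmware_stale]; rule 6 [cable_seated -> no_display]; rule 7 [psu_ok AND log_uploaded -> led_red]; rule 9 [overheat -> led_green]. New: ship_unit, firmware_stale, no_display, led_red, led_green.
Round 2: rule 5 [ship_unit AND boot_ok -> network_up]; rule 10 [no_display AND firmware_stale -> disk_detected]. New: network_up, disk_detected.
Round 3: rule 4 [network_up AND boot_ok AND firmware_stale -> temp_high]. New: temp_high.
temp_high first appears in round 3.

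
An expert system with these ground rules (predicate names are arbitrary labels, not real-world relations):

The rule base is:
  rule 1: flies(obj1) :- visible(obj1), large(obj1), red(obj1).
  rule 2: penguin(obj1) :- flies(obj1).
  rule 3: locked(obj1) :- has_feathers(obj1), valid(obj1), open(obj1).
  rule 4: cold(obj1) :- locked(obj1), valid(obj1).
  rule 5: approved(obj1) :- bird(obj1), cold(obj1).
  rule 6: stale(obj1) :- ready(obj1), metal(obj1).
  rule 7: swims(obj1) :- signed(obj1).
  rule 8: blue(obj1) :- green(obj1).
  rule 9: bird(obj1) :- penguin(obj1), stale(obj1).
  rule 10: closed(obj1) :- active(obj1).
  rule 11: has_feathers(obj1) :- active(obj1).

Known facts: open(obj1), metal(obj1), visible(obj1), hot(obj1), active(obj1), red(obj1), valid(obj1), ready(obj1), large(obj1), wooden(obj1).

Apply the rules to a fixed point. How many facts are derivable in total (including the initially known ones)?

Round 1 — rule 1, rule 6, rule 10, rule 11, derive flies(obj1), stale(obj1), closed(obj1), has_feathers(obj1).
Round 2 — rule 2, rule 3, derive penguin(obj1), locked(obj1).
Round 3 — rule 4, rule 9, derive cold(obj1), bird(obj1).
Round 4 — rule 5, derive approved(obj1).
Closure: {active(obj1), approved(obj1), bird(obj1), closed(obj1), cold(obj1), flies(obj1), has_feathers(obj1), hot(obj1), large(obj1), locked(obj1), metal(obj1), open(obj1), penguin(obj1), ready(obj1), red(obj1), stale(obj1), valid(obj1), visible(obj1), wooden(obj1)} — 19 facts.

19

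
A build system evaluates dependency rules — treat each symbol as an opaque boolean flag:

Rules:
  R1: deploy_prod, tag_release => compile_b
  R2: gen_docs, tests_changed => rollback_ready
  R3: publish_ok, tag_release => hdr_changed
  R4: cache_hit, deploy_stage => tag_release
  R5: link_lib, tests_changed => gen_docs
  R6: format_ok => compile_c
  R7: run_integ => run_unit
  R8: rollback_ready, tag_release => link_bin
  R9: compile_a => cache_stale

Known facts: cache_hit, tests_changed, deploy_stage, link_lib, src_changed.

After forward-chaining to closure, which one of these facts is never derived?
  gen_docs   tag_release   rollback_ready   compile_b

Round 1 — R4, R5, derive tag_release, gen_docs.
Round 2 — R2, derive rollback_ready.
Round 3 — R8, derive link_bin.
Derived: rollback_ready (round 2), tag_release (round 1), gen_docs (round 1). compile_b never appears in any round.

compile_b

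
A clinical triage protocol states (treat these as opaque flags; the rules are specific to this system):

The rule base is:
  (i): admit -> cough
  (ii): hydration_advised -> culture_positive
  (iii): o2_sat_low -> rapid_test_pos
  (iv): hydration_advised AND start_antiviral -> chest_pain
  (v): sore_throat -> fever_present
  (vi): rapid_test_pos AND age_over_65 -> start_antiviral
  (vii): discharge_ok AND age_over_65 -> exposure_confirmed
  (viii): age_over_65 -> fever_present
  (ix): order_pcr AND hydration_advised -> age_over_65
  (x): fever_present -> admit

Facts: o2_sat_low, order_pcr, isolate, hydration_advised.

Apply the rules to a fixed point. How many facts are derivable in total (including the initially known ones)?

12

Round 1 — (ii), (iii), (ix), derive culture_positive, rapid_test_pos, age_over_65.
Round 2 — (vi), (viii), derive start_antiviral, fever_present.
Round 3 — (iv), (x), derive chest_pain, admit.
Round 4 — (i), derive cough.
Closure: {admit, age_over_65, chest_pain, cough, culture_positive, fever_present, hydration_advised, isolate, o2_sat_low, order_pcr, rapid_test_pos, start_antiviral} — 12 facts.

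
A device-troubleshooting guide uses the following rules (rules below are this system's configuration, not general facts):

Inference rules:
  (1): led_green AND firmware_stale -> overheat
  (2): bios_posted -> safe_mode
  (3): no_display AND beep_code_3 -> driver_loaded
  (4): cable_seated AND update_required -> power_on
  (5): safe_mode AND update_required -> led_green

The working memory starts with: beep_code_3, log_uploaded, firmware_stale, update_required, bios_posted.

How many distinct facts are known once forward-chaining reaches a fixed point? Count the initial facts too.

8

Round 1: (2) [bios_posted -> safe_mode]. New: safe_mode.
Round 2: (5) [safe_mode AND update_required -> led_green]. New: led_green.
Round 3: (1) [led_green AND firmware_stale -> overheat]. New: overheat.
Closure: {beep_code_3, bios_posted, firmware_stale, led_green, log_uploaded, overheat, safe_mode, update_required} — 8 facts.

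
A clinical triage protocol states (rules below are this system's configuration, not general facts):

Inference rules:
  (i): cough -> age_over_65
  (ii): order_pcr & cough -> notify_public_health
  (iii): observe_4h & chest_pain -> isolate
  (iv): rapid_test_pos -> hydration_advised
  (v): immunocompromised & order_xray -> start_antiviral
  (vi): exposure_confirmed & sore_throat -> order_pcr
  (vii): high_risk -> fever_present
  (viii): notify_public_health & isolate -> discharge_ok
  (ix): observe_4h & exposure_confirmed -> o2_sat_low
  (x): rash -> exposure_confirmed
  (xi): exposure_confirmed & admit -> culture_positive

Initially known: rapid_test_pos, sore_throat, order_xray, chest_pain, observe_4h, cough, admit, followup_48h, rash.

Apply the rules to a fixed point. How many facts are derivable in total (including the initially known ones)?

Round 1 — (i), (iii), (iv), (x), derive age_over_65, isolate, hydration_advised, exposure_confirmed.
Round 2 — (vi), (ix), (xi), derive order_pcr, o2_sat_low, culture_positive.
Round 3 — (ii), derive notify_public_health.
Round 4 — (viii), derive discharge_ok.
Closure: {admit, age_over_65, chest_pain, cough, culture_positive, discharge_ok, exposure_confirmed, followup_48h, hydration_advised, isolate, notify_public_health, o2_sat_low, observe_4h, order_pcr, order_xray, rapid_test_pos, rash, sore_throat} — 18 facts.

18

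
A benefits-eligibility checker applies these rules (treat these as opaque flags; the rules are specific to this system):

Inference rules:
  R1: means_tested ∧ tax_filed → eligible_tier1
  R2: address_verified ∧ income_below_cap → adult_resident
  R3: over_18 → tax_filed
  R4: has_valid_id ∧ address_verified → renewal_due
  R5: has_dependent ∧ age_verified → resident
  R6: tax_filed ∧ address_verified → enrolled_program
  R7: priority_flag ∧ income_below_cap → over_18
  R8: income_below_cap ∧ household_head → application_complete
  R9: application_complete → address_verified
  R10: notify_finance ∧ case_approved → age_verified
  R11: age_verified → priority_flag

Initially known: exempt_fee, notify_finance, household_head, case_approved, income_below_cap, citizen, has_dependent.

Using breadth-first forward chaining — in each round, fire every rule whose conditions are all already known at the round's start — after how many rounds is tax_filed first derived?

4

[1] R8 [income_below_cap ∧ household_head → application_complete]; R10 [notify_finance ∧ case_approved → age_verified]. ⇒ new: application_complete, age_verified.
[2] R5 [has_dependent ∧ age_verified → resident]; R9 [application_complete → address_verified]; R11 [age_verified → priority_flag]. ⇒ new: resident, address_verified, priority_flag.
[3] R2 [address_verified ∧ income_below_cap → adult_resident]; R7 [priority_flag ∧ income_below_cap → over_18]. ⇒ new: adult_resident, over_18.
[4] R3 [over_18 → tax_filed]. ⇒ new: tax_filed.
tax_filed first appears in round 4.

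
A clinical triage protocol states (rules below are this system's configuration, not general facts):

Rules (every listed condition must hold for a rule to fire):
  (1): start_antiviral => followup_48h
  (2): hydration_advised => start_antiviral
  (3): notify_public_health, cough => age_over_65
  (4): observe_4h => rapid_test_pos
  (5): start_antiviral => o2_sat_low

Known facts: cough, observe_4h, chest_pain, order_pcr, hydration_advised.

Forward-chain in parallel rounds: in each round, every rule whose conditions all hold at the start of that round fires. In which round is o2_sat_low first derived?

Round 1 fires (2), (4), giving start_antiviral, rapid_test_pos.
Round 2 fires (1), (5), giving followup_48h, o2_sat_low.
o2_sat_low first appears in round 2.

2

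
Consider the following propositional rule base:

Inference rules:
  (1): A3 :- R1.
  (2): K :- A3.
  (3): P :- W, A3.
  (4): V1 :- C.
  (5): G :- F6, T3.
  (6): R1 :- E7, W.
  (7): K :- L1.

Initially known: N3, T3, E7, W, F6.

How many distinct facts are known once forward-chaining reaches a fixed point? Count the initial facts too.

10

Round 1 fires (5), (6), giving G, R1.
Round 2 fires (1), giving A3.
Round 3 fires (2), (3), giving K, P.
Closure: {A3, E7, F6, G, K, N3, P, R1, T3, W} — 10 facts.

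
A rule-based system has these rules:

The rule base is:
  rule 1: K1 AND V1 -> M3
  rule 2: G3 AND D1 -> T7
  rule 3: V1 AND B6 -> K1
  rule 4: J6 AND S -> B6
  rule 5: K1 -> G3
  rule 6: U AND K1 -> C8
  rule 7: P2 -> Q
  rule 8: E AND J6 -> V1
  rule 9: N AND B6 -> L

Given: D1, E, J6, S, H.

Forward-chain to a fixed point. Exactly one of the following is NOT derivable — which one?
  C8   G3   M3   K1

C8

[1] rule 4 [J6 AND S -> B6]; rule 8 [E AND J6 -> V1]. ⇒ new: B6, V1.
[2] rule 3 [V1 AND B6 -> K1]. ⇒ new: K1.
[3] rule 1 [K1 AND V1 -> M3]; rule 5 [K1 -> G3]. ⇒ new: M3, G3.
[4] rule 2 [G3 AND D1 -> T7]. ⇒ new: T7.
Derived: M3 (round 3), G3 (round 3), K1 (round 2). C8 never appears in any round.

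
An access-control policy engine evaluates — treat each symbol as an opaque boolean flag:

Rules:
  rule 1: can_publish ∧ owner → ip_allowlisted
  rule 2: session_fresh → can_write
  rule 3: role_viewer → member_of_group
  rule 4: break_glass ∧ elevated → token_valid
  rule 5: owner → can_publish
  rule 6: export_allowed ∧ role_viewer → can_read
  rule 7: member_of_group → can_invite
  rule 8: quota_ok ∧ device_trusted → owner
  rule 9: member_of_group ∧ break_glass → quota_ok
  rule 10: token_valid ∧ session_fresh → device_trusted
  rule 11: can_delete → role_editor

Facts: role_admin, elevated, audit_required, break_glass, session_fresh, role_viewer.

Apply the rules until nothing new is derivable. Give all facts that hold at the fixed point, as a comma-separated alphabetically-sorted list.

audit_required, break_glass, can_invite, can_publish, can_write, device_trusted, elevated, ip_allowlisted, member_of_group, owner, quota_ok, role_admin, role_viewer, session_fresh, token_valid

Round 1: rule 2 [session_fresh → can_write]; rule 3 [role_viewer → member_of_group]; rule 4 [break_glass ∧ elevated → token_valid]. New: can_write, member_of_group, token_valid.
Round 2: rule 7 [member_of_group → can_invite]; rule 9 [member_of_group ∧ break_glass → quota_ok]; rule 10 [token_valid ∧ session_fresh → device_trusted]. New: can_invite, quota_ok, device_trusted.
Round 3: rule 8 [quota_ok ∧ device_trusted → owner]. New: owner.
Round 4: rule 5 [owner → can_publish]. New: can_publish.
Round 5: rule 1 [can_publish ∧ owner → ip_allowlisted]. New: ip_allowlisted.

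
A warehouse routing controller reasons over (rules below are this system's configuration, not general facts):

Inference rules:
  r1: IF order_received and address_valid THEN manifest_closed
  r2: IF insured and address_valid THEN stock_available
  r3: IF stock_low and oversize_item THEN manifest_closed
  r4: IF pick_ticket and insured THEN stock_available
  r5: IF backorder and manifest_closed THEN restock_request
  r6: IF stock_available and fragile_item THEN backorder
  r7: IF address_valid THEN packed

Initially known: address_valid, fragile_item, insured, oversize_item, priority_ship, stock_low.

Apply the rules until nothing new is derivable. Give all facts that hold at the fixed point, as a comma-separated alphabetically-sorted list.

Round 1: r2 [IF insured and address_valid THEN stock_available]; r3 [IF stock_low and oversize_item THEN manifest_closed]; r7 [IF address_valid THEN packed]. Adds stock_available, manifest_closed, packed.
Round 2: r6 [IF stock_available and fragile_item THEN backorder]. Adds backorder.
Round 3: r5 [IF backorder and manifest_closed THEN restock_request]. Adds restock_request.

address_valid, backorder, fragile_item, insured, manifest_closed, oversize_item, packed, priority_ship, restock_request, stock_available, stock_low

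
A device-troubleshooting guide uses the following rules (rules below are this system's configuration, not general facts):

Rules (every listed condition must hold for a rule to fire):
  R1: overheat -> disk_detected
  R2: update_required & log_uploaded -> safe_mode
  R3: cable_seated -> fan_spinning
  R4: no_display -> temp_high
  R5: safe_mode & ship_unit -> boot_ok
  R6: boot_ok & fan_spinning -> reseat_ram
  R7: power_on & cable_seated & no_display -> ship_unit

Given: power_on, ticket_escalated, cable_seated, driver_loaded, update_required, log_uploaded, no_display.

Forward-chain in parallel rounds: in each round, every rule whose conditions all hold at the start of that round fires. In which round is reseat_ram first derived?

3

Round 1: R2 [update_required & log_uploaded -> safe_mode]; R3 [cable_seated -> fan_spinning]; R4 [no_display -> temp_high]; R7 [power_on & cable_seated & no_display -> ship_unit]. New: safe_mode, fan_spinning, temp_high, ship_unit.
Round 2: R5 [safe_mode & ship_unit -> boot_ok]. New: boot_ok.
Round 3: R6 [boot_ok & fan_spinning -> reseat_ram]. New: reseat_ram.
reseat_ram first appears in round 3.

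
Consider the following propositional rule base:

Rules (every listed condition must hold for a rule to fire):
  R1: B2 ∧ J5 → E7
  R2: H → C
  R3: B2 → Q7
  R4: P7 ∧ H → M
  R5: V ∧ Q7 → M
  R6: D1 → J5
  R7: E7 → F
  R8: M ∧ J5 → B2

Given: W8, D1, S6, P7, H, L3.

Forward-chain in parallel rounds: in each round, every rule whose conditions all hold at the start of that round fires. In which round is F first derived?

4

Round 1: R2 [H → C]; R4 [P7 ∧ H → M]; R6 [D1 → J5]. Adds C, M, J5.
Round 2: R8 [M ∧ J5 → B2]. Adds B2.
Round 3: R1 [B2 ∧ J5 → E7]; R3 [B2 → Q7]. Adds E7, Q7.
Round 4: R7 [E7 → F]. Adds F.
F first appears in round 4.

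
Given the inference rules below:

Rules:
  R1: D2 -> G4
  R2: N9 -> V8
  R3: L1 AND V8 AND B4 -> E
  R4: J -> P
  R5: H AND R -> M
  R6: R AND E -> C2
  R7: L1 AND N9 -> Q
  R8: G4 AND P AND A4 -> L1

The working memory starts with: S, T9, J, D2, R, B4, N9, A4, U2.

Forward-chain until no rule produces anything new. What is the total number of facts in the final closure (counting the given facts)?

Round 1: R1 [D2 -> G4]; R2 [N9 -> V8]; R4 [J -> P]. Adds G4, V8, P.
Round 2: R8 [G4 AND P AND A4 -> L1]. Adds L1.
Round 3: R3 [L1 AND V8 AND B4 -> E]; R7 [L1 AND N9 -> Q]. Adds E, Q.
Round 4: R6 [R AND E -> C2]. Adds C2.
Closure: {A4, B4, C2, D2, E, G4, J, L1, N9, P, Q, R, S, T9, U2, V8} — 16 facts.

16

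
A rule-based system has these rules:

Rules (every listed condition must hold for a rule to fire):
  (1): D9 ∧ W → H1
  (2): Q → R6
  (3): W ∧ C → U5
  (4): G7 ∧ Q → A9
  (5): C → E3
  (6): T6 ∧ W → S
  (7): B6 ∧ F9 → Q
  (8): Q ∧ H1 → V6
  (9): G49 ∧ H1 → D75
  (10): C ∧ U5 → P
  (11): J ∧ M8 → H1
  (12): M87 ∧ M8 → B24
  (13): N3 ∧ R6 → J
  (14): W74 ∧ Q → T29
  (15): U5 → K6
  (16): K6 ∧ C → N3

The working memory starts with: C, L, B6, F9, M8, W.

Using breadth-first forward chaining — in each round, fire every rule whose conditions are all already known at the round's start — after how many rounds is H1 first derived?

5

Round 1 fires (3), (5), (7), giving U5, E3, Q.
Round 2 fires (2), (10), (15), giving R6, P, K6.
Round 3 fires (16), giving N3.
Round 4 fires (13), giving J.
Round 5 fires (11), giving H1.
H1 first appears in round 5.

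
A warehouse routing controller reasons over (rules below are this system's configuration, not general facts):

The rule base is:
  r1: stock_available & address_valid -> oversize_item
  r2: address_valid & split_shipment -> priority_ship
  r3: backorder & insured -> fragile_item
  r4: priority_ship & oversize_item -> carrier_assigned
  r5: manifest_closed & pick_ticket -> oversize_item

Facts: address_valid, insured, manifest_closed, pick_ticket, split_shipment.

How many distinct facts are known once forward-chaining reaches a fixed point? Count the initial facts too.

Round 1: r2 [address_valid & split_shipment -> priority_ship]; r5 [manifest_closed & pick_ticket -> oversize_item]. New: priority_ship, oversize_item.
Round 2: r4 [priority_ship & oversize_item -> carrier_assigned]. New: carrier_assigned.
Closure: {address_valid, carrier_assigned, insured, manifest_closed, oversize_item, pick_ticket, priority_ship, split_shipment} — 8 facts.

8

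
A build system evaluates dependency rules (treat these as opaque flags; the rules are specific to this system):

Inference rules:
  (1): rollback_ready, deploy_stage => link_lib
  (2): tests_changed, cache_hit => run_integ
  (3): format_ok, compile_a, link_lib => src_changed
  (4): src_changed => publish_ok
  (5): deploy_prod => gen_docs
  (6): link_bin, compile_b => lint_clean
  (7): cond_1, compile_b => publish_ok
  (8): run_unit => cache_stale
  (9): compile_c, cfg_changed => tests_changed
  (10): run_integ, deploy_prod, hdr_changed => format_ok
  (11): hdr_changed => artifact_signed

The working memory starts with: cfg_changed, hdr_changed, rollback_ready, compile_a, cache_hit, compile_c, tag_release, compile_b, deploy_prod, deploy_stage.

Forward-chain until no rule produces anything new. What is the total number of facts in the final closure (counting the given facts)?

[1] (1) [rollback_ready, deploy_stage => link_lib]; (5) [deploy_prod => gen_docs]; (9) [compile_c, cfg_changed => tests_changed]; (11) [hdr_changed => artifact_signed]. ⇒ new: link_lib, gen_docs, tests_changed, artifact_signed.
[2] (2) [tests_changed, cache_hit => run_integ]. ⇒ new: run_integ.
[3] (10) [run_integ, deploy_prod, hdr_changed => format_ok]. ⇒ new: format_ok.
[4] (3) [format_ok, compile_a, link_lib => src_changed]. ⇒ new: src_changed.
[5] (4) [src_changed => publish_ok]. ⇒ new: publish_ok.
Closure: {artifact_signed, cache_hit, cfg_changed, compile_a, compile_b, compile_c, deploy_prod, deploy_stage, format_ok, gen_docs, hdr_changed, link_lib, publish_ok, rollback_ready, run_integ, src_changed, tag_release, tests_changed} — 18 facts.

18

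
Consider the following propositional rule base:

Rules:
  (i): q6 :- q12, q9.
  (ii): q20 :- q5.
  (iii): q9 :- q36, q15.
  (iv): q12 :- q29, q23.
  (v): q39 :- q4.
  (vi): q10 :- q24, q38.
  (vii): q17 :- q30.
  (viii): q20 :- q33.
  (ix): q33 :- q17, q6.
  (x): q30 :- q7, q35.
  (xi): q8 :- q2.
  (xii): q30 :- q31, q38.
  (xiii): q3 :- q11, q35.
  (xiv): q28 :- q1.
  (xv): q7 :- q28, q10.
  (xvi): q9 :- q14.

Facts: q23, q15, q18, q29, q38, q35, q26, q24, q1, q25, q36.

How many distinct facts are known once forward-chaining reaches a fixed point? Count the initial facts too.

21

Round 1 — (iii), (iv), (vi), (xiv), derive q9, q12, q10, q28.
Round 2 — (i), (xv), derive q6, q7.
Round 3 — (x), derive q30.
Round 4 — (vii), derive q17.
Round 5 — (ix), derive q33.
Round 6 — (viii), derive q20.
Closure: {q1, q10, q12, q15, q17, q18, q20, q23, q24, q25, q26, q28, q29, q30, q33, q35, q36, q38, q6, q7, q9} — 21 facts.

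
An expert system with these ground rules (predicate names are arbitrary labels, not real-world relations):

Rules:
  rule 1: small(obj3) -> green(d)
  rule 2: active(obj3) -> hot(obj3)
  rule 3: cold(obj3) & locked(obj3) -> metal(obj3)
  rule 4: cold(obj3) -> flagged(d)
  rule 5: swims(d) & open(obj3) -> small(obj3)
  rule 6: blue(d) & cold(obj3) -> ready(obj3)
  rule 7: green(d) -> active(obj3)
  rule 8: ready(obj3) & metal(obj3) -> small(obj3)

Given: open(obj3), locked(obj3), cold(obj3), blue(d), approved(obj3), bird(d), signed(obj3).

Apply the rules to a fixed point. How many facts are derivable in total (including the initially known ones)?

Round 1: rule 3 [cold(obj3) & locked(obj3) -> metal(obj3)]; rule 4 [cold(obj3) -> flagged(d)]; rule 6 [blue(d) & cold(obj3) -> ready(obj3)]. New: metal(obj3), flagged(d), ready(obj3).
Round 2: rule 8 [ready(obj3) & metal(obj3) -> small(obj3)]. New: small(obj3).
Round 3: rule 1 [small(obj3) -> green(d)]. New: green(d).
Round 4: rule 7 [green(d) -> active(obj3)]. New: active(obj3).
Round 5: rule 2 [active(obj3) -> hot(obj3)]. New: hot(obj3).
Closure: {active(obj3), approved(obj3), bird(d), blue(d), cold(obj3), flagged(d), green(d), hot(obj3), locked(obj3), metal(obj3), open(obj3), ready(obj3), signed(obj3), small(obj3)} — 14 facts.

14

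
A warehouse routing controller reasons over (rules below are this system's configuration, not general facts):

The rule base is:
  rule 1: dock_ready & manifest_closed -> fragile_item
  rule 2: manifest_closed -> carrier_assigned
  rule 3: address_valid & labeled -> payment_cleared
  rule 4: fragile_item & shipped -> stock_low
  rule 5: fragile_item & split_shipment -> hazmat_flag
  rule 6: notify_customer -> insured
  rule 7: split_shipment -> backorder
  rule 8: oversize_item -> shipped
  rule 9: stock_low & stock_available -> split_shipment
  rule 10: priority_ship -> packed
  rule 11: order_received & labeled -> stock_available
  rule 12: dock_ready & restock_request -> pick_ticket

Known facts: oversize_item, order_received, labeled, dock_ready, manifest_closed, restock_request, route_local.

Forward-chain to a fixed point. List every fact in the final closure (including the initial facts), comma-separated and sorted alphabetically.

Round 1 — rule 1, rule 2, rule 8, rule 11, rule 12, derive fragile_item, carrier_assigned, shipped, stock_available, pick_ticket.
Round 2 — rule 4, derive stock_low.
Round 3 — rule 9, derive split_shipment.
Round 4 — rule 5, rule 7, derive hazmat_flag, backorder.

backorder, carrier_assigned, dock_ready, fragile_item, hazmat_flag, labeled, manifest_closed, order_received, oversize_item, pick_ticket, restock_request, route_local, shipped, split_shipment, stock_available, stock_low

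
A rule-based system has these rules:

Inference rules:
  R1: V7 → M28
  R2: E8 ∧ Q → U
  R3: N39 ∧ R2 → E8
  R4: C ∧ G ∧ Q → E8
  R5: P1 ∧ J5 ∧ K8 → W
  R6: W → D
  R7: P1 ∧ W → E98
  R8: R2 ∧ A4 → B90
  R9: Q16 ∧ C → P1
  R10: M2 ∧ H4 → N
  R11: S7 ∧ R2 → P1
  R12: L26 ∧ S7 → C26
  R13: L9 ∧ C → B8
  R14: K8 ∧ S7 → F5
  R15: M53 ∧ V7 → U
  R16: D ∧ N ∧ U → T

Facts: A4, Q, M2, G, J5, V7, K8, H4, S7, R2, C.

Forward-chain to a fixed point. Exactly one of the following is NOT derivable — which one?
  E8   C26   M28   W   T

C26

[1] R1 [V7 → M28]; R4 [C ∧ G ∧ Q → E8]; R8 [R2 ∧ A4 → B90]; R10 [M2 ∧ H4 → N]; R11 [S7 ∧ R2 → P1]; R14 [K8 ∧ S7 → F5]. ⇒ new: M28, E8, B90, N, P1, F5.
[2] R2 [E8 ∧ Q → U]; R5 [P1 ∧ J5 ∧ K8 → W]. ⇒ new: U, W.
[3] R6 [W → D]; R7 [P1 ∧ W → E98]. ⇒ new: D, E98.
[4] R16 [D ∧ N ∧ U → T]. ⇒ new: T.
Derived: T (round 4), W (round 2), M28 (round 1), E8 (round 1). C26 never appears in any round.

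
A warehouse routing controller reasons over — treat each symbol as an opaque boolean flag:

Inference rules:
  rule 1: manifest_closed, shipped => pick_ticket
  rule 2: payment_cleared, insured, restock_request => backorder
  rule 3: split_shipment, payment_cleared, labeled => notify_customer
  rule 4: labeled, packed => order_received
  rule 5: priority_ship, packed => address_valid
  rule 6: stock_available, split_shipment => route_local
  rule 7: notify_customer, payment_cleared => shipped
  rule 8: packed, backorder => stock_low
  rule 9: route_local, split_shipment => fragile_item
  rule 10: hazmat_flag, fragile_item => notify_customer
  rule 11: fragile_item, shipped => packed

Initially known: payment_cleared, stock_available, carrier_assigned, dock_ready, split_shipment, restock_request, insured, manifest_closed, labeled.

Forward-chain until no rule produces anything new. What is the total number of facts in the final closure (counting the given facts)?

[1] rule 2 [payment_cleared, insured, restock_request => backorder]; rule 3 [split_shipment, payment_cleared, labeled => notify_customer]; rule 6 [stock_available, split_shipment => route_local]. ⇒ new: backorder, notify_customer, route_local.
[2] rule 7 [notify_customer, payment_cleared => shipped]; rule 9 [route_local, split_shipment => fragile_item]. ⇒ new: shipped, fragile_item.
[3] rule 1 [manifest_closed, shipped => pick_ticket]; rule 11 [fragile_item, shipped => packed]. ⇒ new: pick_ticket, packed.
[4] rule 4 [labeled, packed => order_received]; rule 8 [packed, backorder => stock_low]. ⇒ new: order_received, stock_low.
Closure: {backorder, carrier_assigned, dock_ready, fragile_item, insured, labeled, manifest_closed, notify_customer, order_received, packed, payment_cleared, pick_ticket, restock_request, route_local, shipped, split_shipment, stock_available, stock_low} — 18 facts.

18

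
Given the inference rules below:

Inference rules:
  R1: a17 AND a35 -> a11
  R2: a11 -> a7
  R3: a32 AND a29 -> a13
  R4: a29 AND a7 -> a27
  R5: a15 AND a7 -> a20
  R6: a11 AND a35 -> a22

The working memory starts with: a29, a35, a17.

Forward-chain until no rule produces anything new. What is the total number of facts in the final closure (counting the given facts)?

Round 1: R1 [a17 AND a35 -> a11]. New: a11.
Round 2: R2 [a11 -> a7]; R6 [a11 AND a35 -> a22]. New: a7, a22.
Round 3: R4 [a29 AND a7 -> a27]. New: a27.
Closure: {a11, a17, a22, a27, a29, a35, a7} — 7 facts.

7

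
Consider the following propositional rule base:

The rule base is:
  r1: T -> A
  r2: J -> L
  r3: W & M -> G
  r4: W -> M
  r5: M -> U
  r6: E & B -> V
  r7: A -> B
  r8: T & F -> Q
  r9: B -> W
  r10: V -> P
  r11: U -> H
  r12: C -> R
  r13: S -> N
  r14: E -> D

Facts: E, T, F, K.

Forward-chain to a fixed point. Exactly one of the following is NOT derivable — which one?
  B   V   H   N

N

Round 1: r1 [T -> A]; r8 [T & F -> Q]; r14 [E -> D]. New: A, Q, D.
Round 2: r7 [A -> B]. New: B.
Round 3: r6 [E & B -> V]; r9 [B -> W]. New: V, W.
Round 4: r4 [W -> M]; r10 [V -> P]. New: M, P.
Round 5: r3 [W & M -> G]; r5 [M -> U]. New: G, U.
Round 6: r11 [U -> H]. New: H.
Derived: B (round 2), H (round 6), V (round 3). N never appears in any round.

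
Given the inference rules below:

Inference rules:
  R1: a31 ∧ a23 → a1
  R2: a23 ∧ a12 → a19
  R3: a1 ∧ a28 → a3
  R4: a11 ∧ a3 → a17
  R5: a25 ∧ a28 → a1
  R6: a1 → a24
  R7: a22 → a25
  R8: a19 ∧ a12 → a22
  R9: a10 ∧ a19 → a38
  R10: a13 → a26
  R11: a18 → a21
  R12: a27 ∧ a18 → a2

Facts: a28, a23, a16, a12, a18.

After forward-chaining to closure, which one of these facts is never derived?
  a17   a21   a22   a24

Round 1: R2 [a23 ∧ a12 → a19]; R11 [a18 → a21]. New: a19, a21.
Round 2: R8 [a19 ∧ a12 → a22]. New: a22.
Round 3: R7 [a22 → a25]. New: a25.
Round 4: R5 [a25 ∧ a28 → a1]. New: a1.
Round 5: R3 [a1 ∧ a28 → a3]; R6 [a1 → a24]. New: a3, a24.
Derived: a22 (round 2), a21 (round 1), a24 (round 5). a17 never appears in any round.

a17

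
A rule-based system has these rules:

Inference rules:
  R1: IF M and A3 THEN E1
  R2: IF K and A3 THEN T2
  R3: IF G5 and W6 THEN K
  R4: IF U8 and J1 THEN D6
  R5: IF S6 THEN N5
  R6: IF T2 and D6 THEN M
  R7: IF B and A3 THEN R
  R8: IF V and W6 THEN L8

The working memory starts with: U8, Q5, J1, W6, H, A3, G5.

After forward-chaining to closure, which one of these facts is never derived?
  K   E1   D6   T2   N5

N5

Round 1: R3 [IF G5 and W6 THEN K]; R4 [IF U8 and J1 THEN D6]. Adds K, D6.
Round 2: R2 [IF K and A3 THEN T2]. Adds T2.
Round 3: R6 [IF T2 and D6 THEN M]. Adds M.
Round 4: R1 [IF M and A3 THEN E1]. Adds E1.
Derived: E1 (round 4), D6 (round 1), K (round 1), T2 (round 2). N5 never appears in any round.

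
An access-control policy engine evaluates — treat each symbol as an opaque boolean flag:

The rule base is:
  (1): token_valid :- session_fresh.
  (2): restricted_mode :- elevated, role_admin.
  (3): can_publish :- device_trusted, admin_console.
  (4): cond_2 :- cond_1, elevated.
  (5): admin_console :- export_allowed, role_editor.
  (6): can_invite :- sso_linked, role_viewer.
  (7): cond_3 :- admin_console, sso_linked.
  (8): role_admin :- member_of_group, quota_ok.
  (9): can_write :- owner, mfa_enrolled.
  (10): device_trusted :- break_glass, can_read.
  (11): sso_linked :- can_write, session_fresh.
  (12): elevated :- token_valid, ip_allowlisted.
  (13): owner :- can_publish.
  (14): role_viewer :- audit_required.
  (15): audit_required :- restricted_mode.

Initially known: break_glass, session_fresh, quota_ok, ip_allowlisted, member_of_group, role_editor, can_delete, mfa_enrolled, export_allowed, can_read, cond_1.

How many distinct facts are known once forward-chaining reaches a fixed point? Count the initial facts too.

26

Round 1 fires (1), (5), (8), (10), giving token_valid, admin_console, role_admin, device_trusted.
Round 2 fires (3), (12), giving can_publish, elevated.
Round 3 fires (2), (4), (13), giving restricted_mode, cond_2, owner.
Round 4 fires (9), (15), giving can_write, audit_required.
Round 5 fires (11), (14), giving sso_linked, role_viewer.
Round 6 fires (6), (7), giving can_invite, cond_3.
Closure: {admin_console, audit_required, break_glass, can_delete, can_invite, can_publish, can_read, can_write, cond_1, cond_2, cond_3, device_trusted, elevated, export_allowed, ip_allowlisted, member_of_group, mfa_enrolled, owner, quota_ok, restricted_mode, role_admin, role_editor, role_viewer, session_fresh, sso_linked, token_valid} — 26 facts.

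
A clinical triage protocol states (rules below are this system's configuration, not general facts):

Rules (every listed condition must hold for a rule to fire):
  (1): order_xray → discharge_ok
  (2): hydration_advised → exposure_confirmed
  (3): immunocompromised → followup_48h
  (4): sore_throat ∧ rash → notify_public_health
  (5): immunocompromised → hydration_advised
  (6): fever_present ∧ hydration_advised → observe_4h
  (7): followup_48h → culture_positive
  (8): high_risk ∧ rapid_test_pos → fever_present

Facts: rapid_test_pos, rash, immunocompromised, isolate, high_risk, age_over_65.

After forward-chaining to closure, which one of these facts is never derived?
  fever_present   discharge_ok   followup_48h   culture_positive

discharge_ok

Round 1: (3) [immunocompromised → followup_48h]; (5) [immunocompromised → hydration_advised]; (8) [high_risk ∧ rapid_test_pos → fever_present]. Adds followup_48h, hydration_advised, fever_present.
Round 2: (2) [hydration_advised → exposure_confirmed]; (6) [fever_present ∧ hydration_advised → observe_4h]; (7) [followup_48h → culture_positive]. Adds exposure_confirmed, observe_4h, culture_positive.
Derived: followup_48h (round 1), fever_present (round 1), culture_positive (round 2). discharge_ok never appears in any round.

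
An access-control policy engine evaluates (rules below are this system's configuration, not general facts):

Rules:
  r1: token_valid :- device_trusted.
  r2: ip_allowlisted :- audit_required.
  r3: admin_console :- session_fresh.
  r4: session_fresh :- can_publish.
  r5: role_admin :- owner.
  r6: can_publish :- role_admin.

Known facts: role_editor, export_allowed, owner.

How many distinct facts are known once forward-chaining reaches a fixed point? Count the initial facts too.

Round 1 fires r5, giving role_admin.
Round 2 fires r6, giving can_publish.
Round 3 fires r4, giving session_fresh.
Round 4 fires r3, giving admin_console.
Closure: {admin_console, can_publish, export_allowed, owner, role_admin, role_editor, session_fresh} — 7 facts.

7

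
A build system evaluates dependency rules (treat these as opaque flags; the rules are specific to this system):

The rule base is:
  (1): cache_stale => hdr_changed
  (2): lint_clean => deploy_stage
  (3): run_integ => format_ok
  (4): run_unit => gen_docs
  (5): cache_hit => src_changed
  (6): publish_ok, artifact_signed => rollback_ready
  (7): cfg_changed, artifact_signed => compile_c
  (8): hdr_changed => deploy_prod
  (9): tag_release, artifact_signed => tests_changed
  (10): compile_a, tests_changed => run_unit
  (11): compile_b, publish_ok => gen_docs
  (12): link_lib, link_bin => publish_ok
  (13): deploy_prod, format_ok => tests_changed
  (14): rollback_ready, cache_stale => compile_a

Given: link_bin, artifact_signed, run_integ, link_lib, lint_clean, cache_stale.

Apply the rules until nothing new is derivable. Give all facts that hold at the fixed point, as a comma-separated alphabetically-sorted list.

Round 1: (1) [cache_stale => hdr_changed]; (2) [lint_clean => deploy_stage]; (3) [run_integ => format_ok]; (12) [link_lib, link_bin => publish_ok]. Adds hdr_changed, deploy_stage, format_ok, publish_ok.
Round 2: (6) [publish_ok, artifact_signed => rollback_ready]; (8) [hdr_changed => deploy_prod]. Adds rollback_ready, deploy_prod.
Round 3: (13) [deploy_prod, format_ok => tests_changed]; (14) [rollback_ready, cache_stale => compile_a]. Adds tests_changed, compile_a.
Round 4: (10) [compile_a, tests_changed => run_unit]. Adds run_unit.
Round 5: (4) [run_unit => gen_docs]. Adds gen_docs.

artifact_signed, cache_stale, compile_a, deploy_prod, deploy_stage, format_ok, gen_docs, hdr_changed, link_bin, link_lib, lint_clean, publish_ok, rollback_ready, run_integ, run_unit, tests_changed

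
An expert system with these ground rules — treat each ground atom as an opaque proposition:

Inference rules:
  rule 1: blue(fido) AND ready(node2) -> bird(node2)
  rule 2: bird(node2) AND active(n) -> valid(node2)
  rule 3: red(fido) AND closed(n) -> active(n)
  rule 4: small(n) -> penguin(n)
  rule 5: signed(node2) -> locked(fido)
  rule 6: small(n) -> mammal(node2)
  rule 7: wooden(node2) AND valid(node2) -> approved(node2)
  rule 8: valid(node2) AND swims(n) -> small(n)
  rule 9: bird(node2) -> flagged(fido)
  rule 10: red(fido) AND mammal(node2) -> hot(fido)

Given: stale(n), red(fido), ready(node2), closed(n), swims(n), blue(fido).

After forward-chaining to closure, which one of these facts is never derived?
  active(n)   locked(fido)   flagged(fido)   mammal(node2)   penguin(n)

Round 1 — rule 1, rule 3, derive bird(node2), active(n).
Round 2 — rule 2, rule 9, derive valid(node2), flagged(fido).
Round 3 — rule 8, derive small(n).
Round 4 — rule 4, rule 6, derive penguin(n), mammal(node2).
Round 5 — rule 10, derive hot(fido).
Derived: penguin(n) (round 4), flagged(fido) (round 2), active(n) (round 1), mammal(node2) (round 4). locked(fido) never appears in any round.

locked(fido)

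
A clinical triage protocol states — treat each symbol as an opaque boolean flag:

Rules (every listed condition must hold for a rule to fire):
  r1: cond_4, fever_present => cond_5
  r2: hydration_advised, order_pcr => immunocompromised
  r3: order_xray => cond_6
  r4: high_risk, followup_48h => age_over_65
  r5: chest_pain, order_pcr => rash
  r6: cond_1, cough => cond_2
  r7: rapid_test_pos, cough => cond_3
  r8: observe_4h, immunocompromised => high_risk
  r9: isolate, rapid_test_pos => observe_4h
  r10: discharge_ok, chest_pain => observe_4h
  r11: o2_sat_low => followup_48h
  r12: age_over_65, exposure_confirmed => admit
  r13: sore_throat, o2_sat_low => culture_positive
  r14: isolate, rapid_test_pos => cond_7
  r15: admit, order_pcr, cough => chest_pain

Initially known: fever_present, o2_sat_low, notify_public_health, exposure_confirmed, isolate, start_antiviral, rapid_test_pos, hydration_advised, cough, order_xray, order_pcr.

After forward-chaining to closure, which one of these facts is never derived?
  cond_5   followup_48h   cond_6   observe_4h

Round 1 — r2, r3, r7, r9, r11, r14, derive immunocompromised, cond_6, cond_3, observe_4h, followup_48h, cond_7.
Round 2 — r8, derive high_risk.
Round 3 — r4, derive age_over_65.
Round 4 — r12, derive admit.
Round 5 — r15, derive chest_pain.
Round 6 — r5, derive rash.
Derived: cond_6 (round 1), observe_4h (round 1), followup_48h (round 1). cond_5 never appears in any round.

cond_5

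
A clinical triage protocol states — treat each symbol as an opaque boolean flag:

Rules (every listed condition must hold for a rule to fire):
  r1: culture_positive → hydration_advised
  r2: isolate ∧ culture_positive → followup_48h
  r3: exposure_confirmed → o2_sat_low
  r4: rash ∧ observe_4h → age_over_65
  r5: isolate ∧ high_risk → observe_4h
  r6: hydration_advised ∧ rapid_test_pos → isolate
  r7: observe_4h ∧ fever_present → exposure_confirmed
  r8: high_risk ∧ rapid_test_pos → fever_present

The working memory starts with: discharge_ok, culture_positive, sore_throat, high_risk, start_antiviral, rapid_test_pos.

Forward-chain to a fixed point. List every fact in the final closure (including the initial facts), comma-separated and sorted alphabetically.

culture_positive, discharge_ok, exposure_confirmed, fever_present, followup_48h, high_risk, hydration_advised, isolate, o2_sat_low, observe_4h, rapid_test_pos, sore_throat, start_antiviral

Round 1 fires r1, r8, giving hydration_advised, fever_present.
Round 2 fires r6, giving isolate.
Round 3 fires r2, r5, giving followup_48h, observe_4h.
Round 4 fires r7, giving exposure_confirmed.
Round 5 fires r3, giving o2_sat_low.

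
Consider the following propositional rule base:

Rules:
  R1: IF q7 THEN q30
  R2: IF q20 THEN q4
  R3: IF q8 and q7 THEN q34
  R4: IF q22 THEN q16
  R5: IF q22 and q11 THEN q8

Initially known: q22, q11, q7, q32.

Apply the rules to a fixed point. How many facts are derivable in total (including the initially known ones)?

Round 1 — R1, R4, R5, derive q30, q16, q8.
Round 2 — R3, derive q34.
Closure: {q11, q16, q22, q30, q32, q34, q7, q8} — 8 facts.

8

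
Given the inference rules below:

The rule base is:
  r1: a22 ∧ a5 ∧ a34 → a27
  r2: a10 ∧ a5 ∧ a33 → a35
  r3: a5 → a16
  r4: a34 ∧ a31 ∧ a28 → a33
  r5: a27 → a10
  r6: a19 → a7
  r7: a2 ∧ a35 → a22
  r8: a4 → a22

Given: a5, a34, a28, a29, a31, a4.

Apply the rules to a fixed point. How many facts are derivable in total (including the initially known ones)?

12

Round 1 — r3, r4, r8, derive a16, a33, a22.
Round 2 — r1, derive a27.
Round 3 — r5, derive a10.
Round 4 — r2, derive a35.
Closure: {a10, a16, a22, a27, a28, a29, a31, a33, a34, a35, a4, a5} — 12 facts.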